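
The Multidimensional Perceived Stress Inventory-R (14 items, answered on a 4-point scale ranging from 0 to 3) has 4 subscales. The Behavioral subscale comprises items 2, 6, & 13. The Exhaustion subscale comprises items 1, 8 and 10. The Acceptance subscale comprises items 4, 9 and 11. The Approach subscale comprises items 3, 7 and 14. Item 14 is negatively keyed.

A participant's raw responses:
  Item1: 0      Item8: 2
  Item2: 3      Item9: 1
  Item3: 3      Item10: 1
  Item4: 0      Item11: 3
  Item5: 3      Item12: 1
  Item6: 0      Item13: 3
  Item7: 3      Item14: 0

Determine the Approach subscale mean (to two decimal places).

Approach items: 3, 7, 14.
Of these, item 14 is negatively keyed; reverse-coded value = 3 − response.
  item 3: 3
  item 7: 3
  item 14: 3 − 0 = 3
Sum = 3 + 3 + 3 = 9
Mean = 9 / 3 = 3.00

3.00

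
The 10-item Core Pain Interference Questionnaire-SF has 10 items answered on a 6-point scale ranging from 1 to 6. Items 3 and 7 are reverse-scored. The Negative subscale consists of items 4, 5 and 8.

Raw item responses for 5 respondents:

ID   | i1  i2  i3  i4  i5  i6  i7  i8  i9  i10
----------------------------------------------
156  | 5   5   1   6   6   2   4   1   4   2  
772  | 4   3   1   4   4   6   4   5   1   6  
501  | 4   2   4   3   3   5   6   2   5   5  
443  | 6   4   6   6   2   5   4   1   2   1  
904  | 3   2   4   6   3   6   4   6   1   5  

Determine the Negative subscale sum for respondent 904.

15

Respondent 904 raw: 3, 2, 4, 6, 3, 6, 4, 6, 1, 5.
Negative items: 4, 5, 8.
Reverse-coded (on a 1–6 scale, reversed = 7 − raw):
  item 4: 6
  item 5: 3
  item 8: 6
Sum = 6 + 3 + 6 = 15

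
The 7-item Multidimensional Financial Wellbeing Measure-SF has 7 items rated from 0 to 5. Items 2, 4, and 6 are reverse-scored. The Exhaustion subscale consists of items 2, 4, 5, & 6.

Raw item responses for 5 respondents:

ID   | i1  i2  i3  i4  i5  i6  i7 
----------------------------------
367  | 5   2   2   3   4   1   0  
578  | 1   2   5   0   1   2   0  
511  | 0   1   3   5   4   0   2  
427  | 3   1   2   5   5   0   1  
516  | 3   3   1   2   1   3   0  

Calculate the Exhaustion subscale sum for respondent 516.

8

Respondent 516 raw: 3, 3, 1, 2, 1, 3, 0.
Exhaustion items: 2, 4, 5, 6.
Reverse-coded (reversed = (0+5) − raw = 5 − raw):
  item 2: 5 − 3 = 2
  item 4: 5 − 2 = 3
  item 5: 1
  item 6: 5 − 3 = 2
Sum = 2 + 3 + 1 + 2 = 8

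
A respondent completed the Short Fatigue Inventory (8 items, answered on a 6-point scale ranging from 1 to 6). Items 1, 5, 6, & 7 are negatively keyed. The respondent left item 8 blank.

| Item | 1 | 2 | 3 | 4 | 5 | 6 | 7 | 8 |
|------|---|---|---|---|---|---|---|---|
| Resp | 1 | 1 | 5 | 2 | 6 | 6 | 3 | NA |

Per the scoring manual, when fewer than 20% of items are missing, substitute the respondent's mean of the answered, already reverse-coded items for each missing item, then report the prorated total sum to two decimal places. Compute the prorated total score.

Reverse-coded (on a 1–6 scale, reversed = 7 − raw):
  item 1: 7 − 1 = 6
  item 5: 7 − 6 = 1
  item 6: 7 − 6 = 1
  item 7: 7 − 3 = 4
Completed scored items (7 of 8): 6, 1, 5, 2, 1, 1, 4; sum = 20.
Person mean = 20 / 7 ≈ 2.8571
Prorated total = (20 / 7) × 8 = 22.86 (to 2 dp)

22.86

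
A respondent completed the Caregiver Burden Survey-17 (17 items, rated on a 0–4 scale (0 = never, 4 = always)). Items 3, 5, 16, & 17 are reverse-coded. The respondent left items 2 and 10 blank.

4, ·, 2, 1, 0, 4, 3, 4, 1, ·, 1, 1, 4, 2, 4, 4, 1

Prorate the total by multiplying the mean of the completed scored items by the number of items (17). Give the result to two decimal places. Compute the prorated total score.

Reverse-coded (on a 0–4 scale, reversed = 4 − raw):
  item 3: 4 − 2 = 2
  item 5: 4 − 0 = 4
  item 16: 4 − 4 = 0
  item 17: 4 − 1 = 3
Completed scored items (15 of 17): 4, 2, 1, 4, 4, 3, 4, 1, 1, 1, 4, 2, 4, 0, 3; sum = 38.
Person mean = 38 / 15 ≈ 2.5333
Prorated total = (38 / 15) × 17 = 43.07 (to 2 dp)

43.07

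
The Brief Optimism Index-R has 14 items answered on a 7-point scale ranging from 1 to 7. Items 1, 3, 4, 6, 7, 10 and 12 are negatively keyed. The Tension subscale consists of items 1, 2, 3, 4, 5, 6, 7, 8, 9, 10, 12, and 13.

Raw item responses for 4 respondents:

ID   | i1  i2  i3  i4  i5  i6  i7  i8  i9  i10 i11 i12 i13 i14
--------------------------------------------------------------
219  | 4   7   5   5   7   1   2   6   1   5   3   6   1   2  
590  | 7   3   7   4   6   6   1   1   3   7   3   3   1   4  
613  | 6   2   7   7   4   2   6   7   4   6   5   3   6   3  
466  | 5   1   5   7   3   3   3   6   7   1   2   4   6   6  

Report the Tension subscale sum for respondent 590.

Respondent 590 raw: 7, 3, 7, 4, 6, 6, 1, 1, 3, 7, 3, 3, 1, 4.
Tension items: 1, 2, 3, 4, 5, 6, 7, 8, 9, 10, 12, 13.
Reverse-coded (on a 1–7 scale, reversed = 8 − raw):
  item 1: 8 − 7 = 1
  item 2: 3
  item 3: 8 − 7 = 1
  item 4: 8 − 4 = 4
  item 5: 6
  item 6: 8 − 6 = 2
  item 7: 8 − 1 = 7
  item 8: 1
  item 9: 3
  item 10: 8 − 7 = 1
  item 12: 8 − 3 = 5
  item 13: 1
Sum = 1 + 3 + 1 + 4 + 6 + 2 + 7 + 1 + 3 + 1 + 5 + 1 = 35

35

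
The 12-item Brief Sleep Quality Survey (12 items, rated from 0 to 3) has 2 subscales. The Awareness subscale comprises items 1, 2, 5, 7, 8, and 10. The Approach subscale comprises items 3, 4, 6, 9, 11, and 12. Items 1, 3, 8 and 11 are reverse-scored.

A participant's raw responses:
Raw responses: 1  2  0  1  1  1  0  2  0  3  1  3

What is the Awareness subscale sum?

Awareness items: 1, 2, 5, 7, 8, 10.
Of these, items 1 & 8 are reverse-scored; reversed = (0+3) − raw = 3 − raw.
  item 1: 3 − 1 = 2
  item 2: 2
  item 5: 1
  item 7: 0
  item 8: 3 − 2 = 1
  item 10: 3
Sum = 2 + 2 + 1 + 0 + 1 + 3 = 9

9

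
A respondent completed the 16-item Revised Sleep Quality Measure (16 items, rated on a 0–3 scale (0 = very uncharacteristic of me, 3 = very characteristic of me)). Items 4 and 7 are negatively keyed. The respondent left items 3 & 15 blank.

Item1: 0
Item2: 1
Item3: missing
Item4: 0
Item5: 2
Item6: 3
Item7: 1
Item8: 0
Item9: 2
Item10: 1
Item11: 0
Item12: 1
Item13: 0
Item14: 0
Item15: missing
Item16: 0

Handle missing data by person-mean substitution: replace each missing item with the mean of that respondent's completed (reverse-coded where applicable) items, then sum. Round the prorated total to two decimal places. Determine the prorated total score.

17.14

Reverse-coded (on a 0–3 scale, reversed = 3 − raw):
  item 4: 3 − 0 = 3
  item 7: 3 − 1 = 2
Completed scored items (14 of 16): 0, 1, 3, 2, 3, 2, 0, 2, 1, 0, 1, 0, 0, 0; sum = 15.
Person mean = 15 / 14 ≈ 1.0714
Prorated total = (15 / 14) × 16 = 17.14 (to 2 dp)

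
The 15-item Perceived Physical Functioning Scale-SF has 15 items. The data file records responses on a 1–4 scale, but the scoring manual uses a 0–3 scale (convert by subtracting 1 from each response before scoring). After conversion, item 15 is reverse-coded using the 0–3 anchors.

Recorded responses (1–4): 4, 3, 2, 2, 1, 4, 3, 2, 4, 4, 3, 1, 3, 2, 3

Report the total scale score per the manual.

25

Convert to 0–3: 3, 2, 1, 1, 0, 3, 2, 1, 3, 3, 2, 0, 2, 1, 2
Reverse-coded (reverse-coded value = 3 − response):
  item 15: 3 − 2 = 1
Scored: 3, 2, 1, 1, 0, 3, 2, 1, 3, 3, 2, 0, 2, 1, 1
Total = 25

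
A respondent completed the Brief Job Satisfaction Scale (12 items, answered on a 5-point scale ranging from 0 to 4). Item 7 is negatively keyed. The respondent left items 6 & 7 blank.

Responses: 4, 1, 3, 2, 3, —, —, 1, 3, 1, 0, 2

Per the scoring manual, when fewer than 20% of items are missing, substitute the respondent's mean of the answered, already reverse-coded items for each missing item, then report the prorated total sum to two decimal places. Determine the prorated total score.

24.00

Reverse-coded (reverse-coded value = 4 − response):
Completed scored items (10 of 12): 4, 1, 3, 2, 3, 1, 3, 1, 0, 2; sum = 20.
Person mean = 20 / 10 ≈ 2.0000
Prorated total = (20 / 10) × 12 = 24.00 (to 2 dp)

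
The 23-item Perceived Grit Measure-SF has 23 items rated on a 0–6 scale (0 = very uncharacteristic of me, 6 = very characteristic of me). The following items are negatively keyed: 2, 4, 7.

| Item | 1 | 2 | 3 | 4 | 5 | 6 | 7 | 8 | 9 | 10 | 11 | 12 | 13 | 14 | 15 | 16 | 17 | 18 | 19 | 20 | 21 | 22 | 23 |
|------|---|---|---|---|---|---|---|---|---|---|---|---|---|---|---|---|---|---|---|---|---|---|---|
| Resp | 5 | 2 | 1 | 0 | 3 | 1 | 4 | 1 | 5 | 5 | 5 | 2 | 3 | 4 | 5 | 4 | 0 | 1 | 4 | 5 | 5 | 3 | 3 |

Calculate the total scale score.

Apply reverse scoring (on a 0–6 scale, reversed = 6 − raw):
  item 2: 6 − 2 = 4
  item 4: 6 − 0 = 6
  item 7: 6 − 4 = 2
Scored responses: 5, 4, 1, 6, 3, 1, 2, 1, 5, 5, 5, 2, 3, 4, 5, 4, 0, 1, 4, 5, 5, 3, 3
Total = 5 + 4 + 1 + 6 + 3 + 1 + 2 + 1 + 5 + 5 + 5 + 2 + 3 + 4 + 5 + 4 + 0 + 1 + 4 + 5 + 5 + 3 + 3 = 77

77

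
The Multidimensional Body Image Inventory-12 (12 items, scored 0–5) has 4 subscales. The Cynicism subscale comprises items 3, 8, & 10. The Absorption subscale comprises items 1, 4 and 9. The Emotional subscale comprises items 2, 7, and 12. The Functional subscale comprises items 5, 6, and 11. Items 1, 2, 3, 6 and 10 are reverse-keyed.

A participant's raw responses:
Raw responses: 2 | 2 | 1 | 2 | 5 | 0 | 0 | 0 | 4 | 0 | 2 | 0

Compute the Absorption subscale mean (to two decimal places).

Absorption items: 1, 4, 9.
Of these, item 1 is reverse-keyed; reverse-coded value = 5 − response.
  item 1: 5 − 2 = 3
  item 4: 2
  item 9: 4
Sum = 3 + 2 + 4 = 9
Mean = 9 / 3 = 3.00

3.00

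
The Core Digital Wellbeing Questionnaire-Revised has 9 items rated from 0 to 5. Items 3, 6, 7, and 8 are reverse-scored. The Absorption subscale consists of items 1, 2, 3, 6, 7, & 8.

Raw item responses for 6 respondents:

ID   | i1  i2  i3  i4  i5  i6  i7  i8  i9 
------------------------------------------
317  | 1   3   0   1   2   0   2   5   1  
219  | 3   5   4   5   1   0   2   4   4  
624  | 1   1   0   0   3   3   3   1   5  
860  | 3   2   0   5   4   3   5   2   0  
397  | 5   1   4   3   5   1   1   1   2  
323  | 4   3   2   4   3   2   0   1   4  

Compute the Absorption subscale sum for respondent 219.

18

Respondent 219 raw: 3, 5, 4, 5, 1, 0, 2, 4, 4.
Absorption items: 1, 2, 3, 6, 7, 8.
Reverse-coded (reverse-coded value = 5 − response):
  item 1: 3
  item 2: 5
  item 3: 5 − 4 = 1
  item 6: 5 − 0 = 5
  item 7: 5 − 2 = 3
  item 8: 5 − 4 = 1
Sum = 3 + 5 + 1 + 5 + 3 + 1 = 18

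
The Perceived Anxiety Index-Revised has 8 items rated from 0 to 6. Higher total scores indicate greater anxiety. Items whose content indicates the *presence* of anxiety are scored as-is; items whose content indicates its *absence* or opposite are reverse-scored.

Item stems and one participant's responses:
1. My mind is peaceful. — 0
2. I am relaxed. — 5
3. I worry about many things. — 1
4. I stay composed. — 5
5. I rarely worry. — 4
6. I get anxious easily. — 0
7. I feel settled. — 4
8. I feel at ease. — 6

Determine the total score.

13

Items 1, 2, 4, 5, 7, 8 describe the absence/opposite of anxiety → reverse-score.
on a 0–6 scale, reversed = 6 − raw.
  item 1: 6 − 0 = 6
  item 2: 6 − 5 = 1
  item 3: 1
  item 4: 6 − 5 = 1
  item 5: 6 − 4 = 2
  item 6: 0
  item 7: 6 − 4 = 2
  item 8: 6 − 6 = 0
Total = 6 + 1 + 1 + 1 + 2 + 0 + 2 + 0 = 13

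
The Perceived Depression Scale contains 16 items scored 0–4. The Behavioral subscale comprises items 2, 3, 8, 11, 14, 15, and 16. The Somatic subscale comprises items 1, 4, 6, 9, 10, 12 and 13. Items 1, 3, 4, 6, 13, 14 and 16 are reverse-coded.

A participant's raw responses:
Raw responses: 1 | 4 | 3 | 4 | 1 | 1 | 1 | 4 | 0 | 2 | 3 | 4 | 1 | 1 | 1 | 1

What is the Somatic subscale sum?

Somatic items: 1, 4, 6, 9, 10, 12, 13.
Of these, items 1, 4, 6 and 13 are reverse-coded; reverse-coded value = 4 − response.
  item 1: 4 − 1 = 3
  item 4: 4 − 4 = 0
  item 6: 4 − 1 = 3
  item 9: 0
  item 10: 2
  item 12: 4
  item 13: 4 − 1 = 3
Sum = 3 + 0 + 3 + 0 + 2 + 4 + 3 = 15

15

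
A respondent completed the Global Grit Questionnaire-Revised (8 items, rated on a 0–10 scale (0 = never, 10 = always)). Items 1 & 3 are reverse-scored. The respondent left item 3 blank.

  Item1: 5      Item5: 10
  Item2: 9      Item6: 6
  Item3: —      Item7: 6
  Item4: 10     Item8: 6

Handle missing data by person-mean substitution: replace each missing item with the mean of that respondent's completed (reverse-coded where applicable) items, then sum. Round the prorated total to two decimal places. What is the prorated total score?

59.43

Reverse-coded (reverse-coded value = 10 − response):
  item 1: 10 − 5 = 5
Completed scored items (7 of 8): 5, 9, 10, 10, 6, 6, 6; sum = 52.
Person mean = 52 / 7 ≈ 7.4286
Prorated total = (52 / 7) × 8 = 59.43 (to 2 dp)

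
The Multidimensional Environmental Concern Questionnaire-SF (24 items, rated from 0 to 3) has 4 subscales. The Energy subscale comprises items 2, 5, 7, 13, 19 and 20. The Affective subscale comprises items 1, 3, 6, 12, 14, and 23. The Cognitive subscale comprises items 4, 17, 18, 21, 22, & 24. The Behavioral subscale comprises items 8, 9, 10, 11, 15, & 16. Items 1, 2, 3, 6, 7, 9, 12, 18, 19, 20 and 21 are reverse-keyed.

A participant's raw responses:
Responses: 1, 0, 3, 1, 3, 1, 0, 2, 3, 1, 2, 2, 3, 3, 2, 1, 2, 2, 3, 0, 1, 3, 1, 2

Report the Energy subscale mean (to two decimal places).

Energy items: 2, 5, 7, 13, 19, 20.
Of these, items 2, 7, 19, & 20 are reverse-keyed; on a 0–3 scale, reversed = 3 − raw.
  item 2: 3 − 0 = 3
  item 5: 3
  item 7: 3 − 0 = 3
  item 13: 3
  item 19: 3 − 3 = 0
  item 20: 3 − 0 = 3
Sum = 3 + 3 + 3 + 3 + 0 + 3 = 15
Mean = 15 / 6 = 2.50

2.50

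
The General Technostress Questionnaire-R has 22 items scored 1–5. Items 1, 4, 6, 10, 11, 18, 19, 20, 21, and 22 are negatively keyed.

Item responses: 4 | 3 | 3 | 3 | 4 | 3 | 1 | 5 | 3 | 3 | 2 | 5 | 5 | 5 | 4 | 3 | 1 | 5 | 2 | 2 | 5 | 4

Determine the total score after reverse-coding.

69

Reversing items 1, 4, 6, 10, 11, 18, 19, 20, 21 and 22 with 6 − raw:
Total = (6−4) + 3 + 3 + (6−3) + 4 + (6−3) + 1 + 5 + 3 + (6−3) + (6−2) + 5 + 5 + 5 + 4 + 3 + 1 + (6−5) + (6−2) + (6−2) + (6−5) + (6−4)
      = 2 + 3 + 3 + 3 + 4 + 3 + 1 + 5 + 3 + 3 + 4 + 5 + 5 + 5 + 4 + 3 + 1 + 1 + 4 + 4 + 1 + 2 = 69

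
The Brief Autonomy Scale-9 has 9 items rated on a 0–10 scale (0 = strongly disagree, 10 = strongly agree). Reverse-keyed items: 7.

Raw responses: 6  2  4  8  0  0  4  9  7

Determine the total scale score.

42

Reversing item 7 with 10 − raw:
Total = 6 + 2 + 4 + 8 + 0 + 0 + (10−4) + 9 + 7
      = 6 + 2 + 4 + 8 + 0 + 0 + 6 + 9 + 7 = 42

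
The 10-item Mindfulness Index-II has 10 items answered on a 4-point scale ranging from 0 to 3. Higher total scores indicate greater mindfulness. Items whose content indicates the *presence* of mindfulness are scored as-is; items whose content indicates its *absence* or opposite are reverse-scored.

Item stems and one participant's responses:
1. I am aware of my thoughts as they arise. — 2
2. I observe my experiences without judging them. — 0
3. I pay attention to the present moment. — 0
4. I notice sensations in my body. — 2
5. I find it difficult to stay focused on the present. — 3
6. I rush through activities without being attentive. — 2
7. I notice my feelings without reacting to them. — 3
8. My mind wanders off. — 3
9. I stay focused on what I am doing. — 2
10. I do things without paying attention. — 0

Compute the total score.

13

Items 5, 6, 8, 10 describe the absence/opposite of mindfulness → reverse-score.
reversed = (0+3) − raw = 3 − raw.
  item 1: 2
  item 2: 0
  item 3: 0
  item 4: 2
  item 5: 3 − 3 = 0
  item 6: 3 − 2 = 1
  item 7: 3
  item 8: 3 − 3 = 0
  item 9: 2
  item 10: 3 − 0 = 3
Total = 2 + 0 + 0 + 2 + 0 + 1 + 3 + 0 + 2 + 3 = 13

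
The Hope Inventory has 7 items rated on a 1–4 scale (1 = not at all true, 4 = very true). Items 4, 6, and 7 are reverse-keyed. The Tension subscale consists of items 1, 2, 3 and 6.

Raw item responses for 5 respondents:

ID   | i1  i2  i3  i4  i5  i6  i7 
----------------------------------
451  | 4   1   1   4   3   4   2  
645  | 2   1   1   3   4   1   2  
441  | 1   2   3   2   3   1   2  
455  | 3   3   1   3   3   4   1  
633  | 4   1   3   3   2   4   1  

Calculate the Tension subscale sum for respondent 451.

7

Respondent 451 raw: 4, 1, 1, 4, 3, 4, 2.
Tension items: 1, 2, 3, 6.
Reverse-coded (reverse-coded value = 5 − response):
  item 1: 4
  item 2: 1
  item 3: 1
  item 6: 5 − 4 = 1
Sum = 4 + 1 + 1 + 1 = 7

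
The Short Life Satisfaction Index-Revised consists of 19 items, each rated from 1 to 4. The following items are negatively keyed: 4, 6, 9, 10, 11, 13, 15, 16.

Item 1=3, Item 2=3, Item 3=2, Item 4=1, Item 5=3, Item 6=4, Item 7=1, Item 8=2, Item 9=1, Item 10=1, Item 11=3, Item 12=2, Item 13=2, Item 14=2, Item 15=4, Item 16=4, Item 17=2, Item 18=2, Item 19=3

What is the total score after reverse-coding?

Reverse-coded items (on a 1–4 scale, reversed = 5 − raw):
  item 4: 5 − 1 = 4
  item 6: 5 − 4 = 1
  item 9: 5 − 1 = 4
  item 10: 5 − 1 = 4
  item 11: 5 − 3 = 2
  item 13: 5 − 2 = 3
  item 15: 5 − 4 = 1
  item 16: 5 − 4 = 1
Scored items: 3, 3, 2, 4, 3, 1, 1, 2, 4, 4, 2, 2, 3, 2, 1, 1, 2, 2, 3
Total = 3 + 3 + 2 + 4 + 3 + 1 + 1 + 2 + 4 + 4 + 2 + 2 + 3 + 2 + 1 + 1 + 2 + 2 + 3 = 45

45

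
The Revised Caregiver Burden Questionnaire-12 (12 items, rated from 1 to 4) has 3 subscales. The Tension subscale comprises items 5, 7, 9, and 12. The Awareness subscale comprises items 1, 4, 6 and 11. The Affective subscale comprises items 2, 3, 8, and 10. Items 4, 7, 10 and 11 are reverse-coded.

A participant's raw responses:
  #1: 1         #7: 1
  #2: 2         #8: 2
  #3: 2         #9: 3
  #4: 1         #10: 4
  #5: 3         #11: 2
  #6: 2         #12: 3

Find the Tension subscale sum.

13

Tension items: 5, 7, 9, 12.
Of these, item 7 is reverse-coded; reverse-coded value = 5 − response.
  item 5: 3
  item 7: 5 − 1 = 4
  item 9: 3
  item 12: 3
Sum = 3 + 4 + 3 + 3 = 13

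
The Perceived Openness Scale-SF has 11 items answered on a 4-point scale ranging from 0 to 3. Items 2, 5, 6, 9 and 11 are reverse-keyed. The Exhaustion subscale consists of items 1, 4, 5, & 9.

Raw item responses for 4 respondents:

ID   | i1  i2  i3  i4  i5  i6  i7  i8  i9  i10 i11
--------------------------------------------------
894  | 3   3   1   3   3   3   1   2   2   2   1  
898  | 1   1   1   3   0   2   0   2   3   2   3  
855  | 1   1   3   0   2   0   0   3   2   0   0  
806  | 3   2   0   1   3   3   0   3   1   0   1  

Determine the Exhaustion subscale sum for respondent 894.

Respondent 894 raw: 3, 3, 1, 3, 3, 3, 1, 2, 2, 2, 1.
Exhaustion items: 1, 4, 5, 9.
Reverse-coded (reversed = (0+3) − raw = 3 − raw):
  item 1: 3
  item 4: 3
  item 5: 3 − 3 = 0
  item 9: 3 − 2 = 1
Sum = 3 + 3 + 0 + 1 = 7

7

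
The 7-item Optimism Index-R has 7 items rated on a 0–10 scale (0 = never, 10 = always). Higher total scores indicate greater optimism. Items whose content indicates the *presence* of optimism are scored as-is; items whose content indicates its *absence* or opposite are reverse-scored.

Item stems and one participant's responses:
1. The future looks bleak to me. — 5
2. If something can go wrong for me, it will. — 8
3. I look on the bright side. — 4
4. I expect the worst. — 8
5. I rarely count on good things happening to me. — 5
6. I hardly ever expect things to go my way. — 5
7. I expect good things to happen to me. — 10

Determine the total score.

Items 1, 2, 4, 5, 6 describe the absence/opposite of optimism → reverse-score.
on a 0–10 scale, reversed = 10 − raw.
  item 1: 10 − 5 = 5
  item 2: 10 − 8 = 2
  item 3: 4
  item 4: 10 − 8 = 2
  item 5: 10 − 5 = 5
  item 6: 10 − 5 = 5
  item 7: 10
Total = 5 + 2 + 4 + 2 + 5 + 5 + 10 = 33

33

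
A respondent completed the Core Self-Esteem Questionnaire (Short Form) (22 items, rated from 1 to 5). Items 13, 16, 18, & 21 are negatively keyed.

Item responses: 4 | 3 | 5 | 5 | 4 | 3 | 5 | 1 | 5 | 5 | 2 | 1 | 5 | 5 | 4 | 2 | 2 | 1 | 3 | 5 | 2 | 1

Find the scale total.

77

Reversing items 13, 16, 18, and 21 with 6 − raw:
Total = 4 + 3 + 5 + 5 + 4 + 3 + 5 + 1 + 5 + 5 + 2 + 1 + (6−5) + 5 + 4 + (6−2) + 2 + (6−1) + 3 + 5 + (6−2) + 1
      = 4 + 3 + 5 + 5 + 4 + 3 + 5 + 1 + 5 + 5 + 2 + 1 + 1 + 5 + 4 + 4 + 2 + 5 + 3 + 5 + 4 + 1 = 77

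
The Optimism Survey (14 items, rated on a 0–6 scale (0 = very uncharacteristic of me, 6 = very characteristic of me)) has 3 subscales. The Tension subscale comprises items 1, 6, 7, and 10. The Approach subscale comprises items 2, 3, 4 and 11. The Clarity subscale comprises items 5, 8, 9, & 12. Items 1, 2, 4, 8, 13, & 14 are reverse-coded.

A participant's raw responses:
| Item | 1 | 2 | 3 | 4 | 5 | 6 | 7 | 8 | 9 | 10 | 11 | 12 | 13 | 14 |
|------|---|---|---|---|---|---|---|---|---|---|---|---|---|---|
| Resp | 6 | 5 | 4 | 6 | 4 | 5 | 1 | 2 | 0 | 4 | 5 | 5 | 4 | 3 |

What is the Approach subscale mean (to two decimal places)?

2.50

Approach items: 2, 3, 4, 11.
Of these, items 2 and 4 are reverse-coded; reversed = (0+6) − raw = 6 − raw.
  item 2: 6 − 5 = 1
  item 3: 4
  item 4: 6 − 6 = 0
  item 11: 5
Sum = 1 + 4 + 0 + 5 = 10
Mean = 10 / 4 = 2.50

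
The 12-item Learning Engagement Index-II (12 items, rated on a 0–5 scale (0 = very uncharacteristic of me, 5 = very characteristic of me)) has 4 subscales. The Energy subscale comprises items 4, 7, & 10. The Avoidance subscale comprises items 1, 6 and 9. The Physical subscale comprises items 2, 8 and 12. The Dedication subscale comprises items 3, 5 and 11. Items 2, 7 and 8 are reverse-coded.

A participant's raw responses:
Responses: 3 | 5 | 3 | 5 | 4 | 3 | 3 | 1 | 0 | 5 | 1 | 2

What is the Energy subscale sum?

Energy items: 4, 7, 10.
Of these, item 7 is reverse-coded; on a 0–5 scale, reversed = 5 − raw.
  item 4: 5
  item 7: 5 − 3 = 2
  item 10: 5
Sum = 5 + 2 + 5 = 12

12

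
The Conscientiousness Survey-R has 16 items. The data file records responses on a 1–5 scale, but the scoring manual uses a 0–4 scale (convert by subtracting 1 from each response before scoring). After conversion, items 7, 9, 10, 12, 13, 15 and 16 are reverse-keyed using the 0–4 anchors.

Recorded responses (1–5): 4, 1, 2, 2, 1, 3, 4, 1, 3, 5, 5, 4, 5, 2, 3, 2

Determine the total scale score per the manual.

Convert to 0–4: 3, 0, 1, 1, 0, 2, 3, 0, 2, 4, 4, 3, 4, 1, 2, 1
Reverse-coded (on a 0–4 scale, reversed = 4 − raw):
  item 7: 4 − 3 = 1
  item 9: 4 − 2 = 2
  item 10: 4 − 4 = 0
  item 12: 4 − 3 = 1
  item 13: 4 − 4 = 0
  item 15: 4 − 2 = 2
  item 16: 4 − 1 = 3
Scored: 3, 0, 1, 1, 0, 2, 1, 0, 2, 0, 4, 1, 0, 1, 2, 3
Total = 21

21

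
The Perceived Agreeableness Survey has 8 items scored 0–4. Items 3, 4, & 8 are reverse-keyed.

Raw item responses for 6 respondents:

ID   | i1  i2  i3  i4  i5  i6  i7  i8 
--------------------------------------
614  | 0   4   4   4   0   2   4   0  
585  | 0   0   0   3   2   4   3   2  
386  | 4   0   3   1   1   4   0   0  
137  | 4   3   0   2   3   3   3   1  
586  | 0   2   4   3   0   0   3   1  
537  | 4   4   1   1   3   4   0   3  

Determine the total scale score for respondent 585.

Respondent 585 raw: 0, 0, 0, 3, 2, 4, 3, 2.
Reverse-coded (on a 0–4 scale, reversed = 4 − raw):
  item 1: 0
  item 2: 0
  item 3: 4 − 0 = 4
  item 4: 4 − 3 = 1
  item 5: 2
  item 6: 4
  item 7: 3
  item 8: 4 − 2 = 2
Sum = 0 + 0 + 4 + 1 + 2 + 4 + 3 + 2 = 16

16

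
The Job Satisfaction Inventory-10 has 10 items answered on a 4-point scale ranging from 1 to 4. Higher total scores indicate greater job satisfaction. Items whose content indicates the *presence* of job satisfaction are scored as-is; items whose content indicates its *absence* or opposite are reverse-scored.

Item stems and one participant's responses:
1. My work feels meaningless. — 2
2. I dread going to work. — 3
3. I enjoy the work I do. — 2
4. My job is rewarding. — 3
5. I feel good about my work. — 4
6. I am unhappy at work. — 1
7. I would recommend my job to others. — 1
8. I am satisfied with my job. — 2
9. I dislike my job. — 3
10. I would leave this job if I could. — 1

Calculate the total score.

27

Items 1, 2, 6, 9, 10 describe the absence/opposite of job satisfaction → reverse-score.
on a 1–4 scale, reversed = 5 − raw.
  item 1: 5 − 2 = 3
  item 2: 5 − 3 = 2
  item 3: 2
  item 4: 3
  item 5: 4
  item 6: 5 − 1 = 4
  item 7: 1
  item 8: 2
  item 9: 5 − 3 = 2
  item 10: 5 − 1 = 4
Total = 3 + 2 + 2 + 3 + 4 + 4 + 1 + 2 + 2 + 4 = 27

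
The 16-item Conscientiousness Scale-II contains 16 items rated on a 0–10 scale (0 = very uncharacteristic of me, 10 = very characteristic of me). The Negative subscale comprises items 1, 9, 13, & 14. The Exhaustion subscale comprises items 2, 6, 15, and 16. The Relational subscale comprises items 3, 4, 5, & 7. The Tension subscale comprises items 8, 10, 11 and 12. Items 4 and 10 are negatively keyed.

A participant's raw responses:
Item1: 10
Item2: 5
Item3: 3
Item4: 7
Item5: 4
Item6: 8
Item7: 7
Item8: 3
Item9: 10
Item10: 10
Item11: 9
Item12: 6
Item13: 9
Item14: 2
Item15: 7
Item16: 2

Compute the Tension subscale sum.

Tension items: 8, 10, 11, 12.
Of these, item 10 is negatively keyed; reverse-coded value = 10 − response.
  item 8: 3
  item 10: 10 − 10 = 0
  item 11: 9
  item 12: 6
Sum = 3 + 0 + 9 + 6 = 18

18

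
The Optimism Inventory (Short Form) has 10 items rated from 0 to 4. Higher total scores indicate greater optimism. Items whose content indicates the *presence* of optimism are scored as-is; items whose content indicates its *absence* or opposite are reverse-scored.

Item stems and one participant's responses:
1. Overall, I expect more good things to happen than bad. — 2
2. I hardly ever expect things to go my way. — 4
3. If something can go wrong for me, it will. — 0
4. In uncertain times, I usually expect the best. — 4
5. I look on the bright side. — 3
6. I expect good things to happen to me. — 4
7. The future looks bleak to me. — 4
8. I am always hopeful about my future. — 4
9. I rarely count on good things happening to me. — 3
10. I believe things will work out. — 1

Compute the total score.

23

Items 2, 3, 7, 9 describe the absence/opposite of optimism → reverse-score.
on a 0–4 scale, reversed = 4 − raw.
  item 1: 2
  item 2: 4 − 4 = 0
  item 3: 4 − 0 = 4
  item 4: 4
  item 5: 3
  item 6: 4
  item 7: 4 − 4 = 0
  item 8: 4
  item 9: 4 − 3 = 1
  item 10: 1
Total = 2 + 0 + 4 + 4 + 3 + 4 + 0 + 4 + 1 + 1 = 23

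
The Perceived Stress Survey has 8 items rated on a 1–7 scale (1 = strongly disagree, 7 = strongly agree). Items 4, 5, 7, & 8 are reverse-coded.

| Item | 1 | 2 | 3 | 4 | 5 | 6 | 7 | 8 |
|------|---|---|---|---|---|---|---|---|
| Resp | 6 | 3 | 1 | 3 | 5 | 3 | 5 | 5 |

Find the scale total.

Apply reverse scoring (reverse-coded value = 8 − response):
  item 4: 8 − 3 = 5
  item 5: 8 − 5 = 3
  item 7: 8 − 5 = 3
  item 8: 8 − 5 = 3
After reverse-coding: 6, 3, 1, 5, 3, 3, 3, 3
Total = 6 + 3 + 1 + 5 + 3 + 3 + 3 + 3 = 27

27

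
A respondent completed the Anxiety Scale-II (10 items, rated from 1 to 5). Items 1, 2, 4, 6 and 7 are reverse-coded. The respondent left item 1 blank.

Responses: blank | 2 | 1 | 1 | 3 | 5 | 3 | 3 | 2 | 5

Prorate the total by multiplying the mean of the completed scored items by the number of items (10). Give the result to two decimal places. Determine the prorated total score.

Reverse-coded (reverse-coded value = 6 − response):
  item 2: 6 − 2 = 4
  item 4: 6 − 1 = 5
  item 6: 6 − 5 = 1
  item 7: 6 − 3 = 3
Completed scored items (9 of 10): 4, 1, 5, 3, 1, 3, 3, 2, 5; sum = 27.
Person mean = 27 / 9 ≈ 3.0000
Prorated total = (27 / 9) × 10 = 30.00 (to 2 dp)

30.00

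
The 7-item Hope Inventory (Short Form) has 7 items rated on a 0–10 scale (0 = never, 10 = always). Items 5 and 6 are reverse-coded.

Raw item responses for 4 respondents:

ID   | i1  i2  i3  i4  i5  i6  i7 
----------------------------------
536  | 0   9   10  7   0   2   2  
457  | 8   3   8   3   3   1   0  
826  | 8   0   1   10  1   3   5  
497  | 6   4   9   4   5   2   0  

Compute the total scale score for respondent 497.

Respondent 497 raw: 6, 4, 9, 4, 5, 2, 0.
Reverse-coded (reverse-coded value = 10 − response):
  item 1: 6
  item 2: 4
  item 3: 9
  item 4: 4
  item 5: 10 − 5 = 5
  item 6: 10 − 2 = 8
  item 7: 0
Sum = 6 + 4 + 9 + 4 + 5 + 8 + 0 = 36

36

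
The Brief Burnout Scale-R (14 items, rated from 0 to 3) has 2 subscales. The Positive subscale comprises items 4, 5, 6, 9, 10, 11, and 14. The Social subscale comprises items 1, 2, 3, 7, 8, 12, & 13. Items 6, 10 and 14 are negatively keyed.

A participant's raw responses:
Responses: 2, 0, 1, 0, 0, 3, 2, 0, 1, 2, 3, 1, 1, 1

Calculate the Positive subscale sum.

7

Positive items: 4, 5, 6, 9, 10, 11, 14.
Of these, items 6, 10 and 14 are negatively keyed; reverse-coded value = 3 − response.
  item 4: 0
  item 5: 0
  item 6: 3 − 3 = 0
  item 9: 1
  item 10: 3 − 2 = 1
  item 11: 3
  item 14: 3 − 1 = 2
Sum = 0 + 0 + 0 + 1 + 1 + 3 + 2 = 7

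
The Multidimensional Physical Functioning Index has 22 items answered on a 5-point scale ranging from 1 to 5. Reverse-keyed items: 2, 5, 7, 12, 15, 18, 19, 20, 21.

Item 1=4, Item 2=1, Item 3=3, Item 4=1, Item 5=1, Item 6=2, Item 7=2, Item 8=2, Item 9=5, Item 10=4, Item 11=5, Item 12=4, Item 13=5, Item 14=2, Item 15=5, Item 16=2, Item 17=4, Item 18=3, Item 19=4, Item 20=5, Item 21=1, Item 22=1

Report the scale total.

68

Apply reverse scoring (on a 1–5 scale, reversed = 6 − raw):
  item 2: 6 − 1 = 5
  item 5: 6 − 1 = 5
  item 7: 6 − 2 = 4
  item 12: 6 − 4 = 2
  item 15: 6 − 5 = 1
  item 18: 6 − 3 = 3
  item 19: 6 − 4 = 2
  item 20: 6 − 5 = 1
  item 21: 6 − 1 = 5
Scored responses: 4, 5, 3, 1, 5, 2, 4, 2, 5, 4, 5, 2, 5, 2, 1, 2, 4, 3, 2, 1, 5, 1
Total = 4 + 5 + 3 + 1 + 5 + 2 + 4 + 2 + 5 + 4 + 5 + 2 + 5 + 2 + 1 + 2 + 4 + 3 + 2 + 1 + 5 + 1 = 68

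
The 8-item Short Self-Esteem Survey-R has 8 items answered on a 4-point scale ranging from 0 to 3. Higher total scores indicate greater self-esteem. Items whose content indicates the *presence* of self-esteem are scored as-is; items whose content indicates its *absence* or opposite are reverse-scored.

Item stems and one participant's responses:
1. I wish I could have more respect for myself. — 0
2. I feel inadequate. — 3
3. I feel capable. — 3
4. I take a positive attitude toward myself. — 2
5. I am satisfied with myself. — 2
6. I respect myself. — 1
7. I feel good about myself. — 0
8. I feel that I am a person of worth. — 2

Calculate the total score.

13

Items 1, 2 describe the absence/opposite of self-esteem → reverse-score.
reverse-coded value = 3 − response.
  item 1: 3 − 0 = 3
  item 2: 3 − 3 = 0
  item 3: 3
  item 4: 2
  item 5: 2
  item 6: 1
  item 7: 0
  item 8: 2
Total = 3 + 0 + 3 + 2 + 2 + 1 + 0 + 2 = 13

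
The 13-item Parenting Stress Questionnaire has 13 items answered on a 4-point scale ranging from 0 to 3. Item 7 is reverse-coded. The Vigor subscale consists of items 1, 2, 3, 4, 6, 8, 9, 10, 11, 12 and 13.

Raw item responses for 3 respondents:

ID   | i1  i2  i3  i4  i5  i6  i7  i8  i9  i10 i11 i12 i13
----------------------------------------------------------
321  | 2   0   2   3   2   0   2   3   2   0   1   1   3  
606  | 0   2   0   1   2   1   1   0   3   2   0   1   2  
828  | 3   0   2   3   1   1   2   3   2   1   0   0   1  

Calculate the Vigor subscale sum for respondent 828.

16

Respondent 828 raw: 3, 0, 2, 3, 1, 1, 2, 3, 2, 1, 0, 0, 1.
Vigor items: 1, 2, 3, 4, 6, 8, 9, 10, 11, 12, 13.
Reverse-coded (reverse-coded value = 3 − response):
  item 1: 3
  item 2: 0
  item 3: 2
  item 4: 3
  item 6: 1
  item 8: 3
  item 9: 2
  item 10: 1
  item 11: 0
  item 12: 0
  item 13: 1
Sum = 3 + 0 + 2 + 3 + 1 + 3 + 2 + 1 + 0 + 0 + 1 = 16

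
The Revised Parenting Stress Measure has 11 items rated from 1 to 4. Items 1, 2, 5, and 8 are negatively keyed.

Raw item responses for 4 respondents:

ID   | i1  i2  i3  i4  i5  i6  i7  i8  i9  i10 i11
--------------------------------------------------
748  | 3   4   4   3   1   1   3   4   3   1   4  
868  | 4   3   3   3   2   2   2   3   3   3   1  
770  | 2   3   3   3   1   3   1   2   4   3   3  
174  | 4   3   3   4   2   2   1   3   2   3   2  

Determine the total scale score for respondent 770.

32

Respondent 770 raw: 2, 3, 3, 3, 1, 3, 1, 2, 4, 3, 3.
Reverse-coded (reversed = (1+4) − raw = 5 − raw):
  item 1: 5 − 2 = 3
  item 2: 5 − 3 = 2
  item 3: 3
  item 4: 3
  item 5: 5 − 1 = 4
  item 6: 3
  item 7: 1
  item 8: 5 − 2 = 3
  item 9: 4
  item 10: 3
  item 11: 3
Sum = 3 + 2 + 3 + 3 + 4 + 3 + 1 + 3 + 4 + 3 + 3 = 32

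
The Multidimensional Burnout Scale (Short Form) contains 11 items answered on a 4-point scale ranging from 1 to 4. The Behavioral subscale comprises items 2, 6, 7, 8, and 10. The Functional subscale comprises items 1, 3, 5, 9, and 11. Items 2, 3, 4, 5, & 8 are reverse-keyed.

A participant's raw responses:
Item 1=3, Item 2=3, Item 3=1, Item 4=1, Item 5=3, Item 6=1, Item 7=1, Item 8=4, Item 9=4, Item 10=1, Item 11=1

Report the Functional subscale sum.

14

Functional items: 1, 3, 5, 9, 11.
Of these, items 3 and 5 are reverse-keyed; on a 1–4 scale, reversed = 5 − raw.
  item 1: 3
  item 3: 5 − 1 = 4
  item 5: 5 − 3 = 2
  item 9: 4
  item 11: 1
Sum = 3 + 4 + 2 + 4 + 1 = 14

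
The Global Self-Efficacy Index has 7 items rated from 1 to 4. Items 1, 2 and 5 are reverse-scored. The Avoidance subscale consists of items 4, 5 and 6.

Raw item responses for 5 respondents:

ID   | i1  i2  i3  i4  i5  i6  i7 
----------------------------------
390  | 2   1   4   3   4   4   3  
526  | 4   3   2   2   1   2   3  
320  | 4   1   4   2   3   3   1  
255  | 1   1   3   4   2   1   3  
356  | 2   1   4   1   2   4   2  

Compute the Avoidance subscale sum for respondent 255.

Respondent 255 raw: 1, 1, 3, 4, 2, 1, 3.
Avoidance items: 4, 5, 6.
Reverse-coded (reverse-coded value = 5 − response):
  item 4: 4
  item 5: 5 − 2 = 3
  item 6: 1
Sum = 4 + 3 + 1 = 8

8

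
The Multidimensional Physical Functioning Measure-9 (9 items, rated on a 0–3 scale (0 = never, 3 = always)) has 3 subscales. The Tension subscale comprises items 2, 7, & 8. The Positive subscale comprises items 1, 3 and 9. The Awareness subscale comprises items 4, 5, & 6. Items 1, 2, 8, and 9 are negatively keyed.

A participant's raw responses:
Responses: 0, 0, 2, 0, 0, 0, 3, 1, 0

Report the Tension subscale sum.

Tension items: 2, 7, 8.
Of these, items 2 & 8 are negatively keyed; reversed = (0+3) − raw = 3 − raw.
  item 2: 3 − 0 = 3
  item 7: 3
  item 8: 3 − 1 = 2
Sum = 3 + 3 + 2 = 8

8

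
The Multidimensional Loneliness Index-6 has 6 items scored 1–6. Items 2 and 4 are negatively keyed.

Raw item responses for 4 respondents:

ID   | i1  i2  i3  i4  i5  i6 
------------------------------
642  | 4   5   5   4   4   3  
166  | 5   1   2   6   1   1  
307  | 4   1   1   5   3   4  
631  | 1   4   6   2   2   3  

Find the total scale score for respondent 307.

20

Respondent 307 raw: 4, 1, 1, 5, 3, 4.
Reverse-coded (reversed = (1+6) − raw = 7 − raw):
  item 1: 4
  item 2: 7 − 1 = 6
  item 3: 1
  item 4: 7 − 5 = 2
  item 5: 3
  item 6: 4
Sum = 4 + 6 + 1 + 2 + 3 + 4 = 20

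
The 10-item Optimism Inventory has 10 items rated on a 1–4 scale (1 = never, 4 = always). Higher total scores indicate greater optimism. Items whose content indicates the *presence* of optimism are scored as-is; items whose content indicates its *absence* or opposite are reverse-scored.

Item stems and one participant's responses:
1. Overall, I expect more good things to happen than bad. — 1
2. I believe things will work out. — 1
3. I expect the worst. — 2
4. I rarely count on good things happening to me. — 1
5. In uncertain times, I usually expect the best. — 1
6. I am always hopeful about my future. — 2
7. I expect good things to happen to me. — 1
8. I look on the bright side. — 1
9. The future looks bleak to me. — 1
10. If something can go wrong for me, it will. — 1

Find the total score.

22

Items 3, 4, 9, 10 describe the absence/opposite of optimism → reverse-score.
reversed = (1+4) − raw = 5 − raw.
  item 1: 1
  item 2: 1
  item 3: 5 − 2 = 3
  item 4: 5 − 1 = 4
  item 5: 1
  item 6: 2
  item 7: 1
  item 8: 1
  item 9: 5 − 1 = 4
  item 10: 5 − 1 = 4
Total = 1 + 1 + 3 + 4 + 1 + 2 + 1 + 1 + 4 + 4 = 22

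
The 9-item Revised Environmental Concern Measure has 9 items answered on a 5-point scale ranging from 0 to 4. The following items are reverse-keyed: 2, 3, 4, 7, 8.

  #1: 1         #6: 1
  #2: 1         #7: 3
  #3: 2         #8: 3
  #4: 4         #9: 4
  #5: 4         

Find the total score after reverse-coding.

17

Reverse-coded items (on a 0–4 scale, reversed = 4 − raw):
  item 2: 4 − 1 = 3
  item 3: 4 − 2 = 2
  item 4: 4 − 4 = 0
  item 7: 4 − 3 = 1
  item 8: 4 − 3 = 1
Scored responses: 1, 3, 2, 0, 4, 1, 1, 1, 4
Total = 1 + 3 + 2 + 0 + 4 + 1 + 1 + 1 + 4 = 17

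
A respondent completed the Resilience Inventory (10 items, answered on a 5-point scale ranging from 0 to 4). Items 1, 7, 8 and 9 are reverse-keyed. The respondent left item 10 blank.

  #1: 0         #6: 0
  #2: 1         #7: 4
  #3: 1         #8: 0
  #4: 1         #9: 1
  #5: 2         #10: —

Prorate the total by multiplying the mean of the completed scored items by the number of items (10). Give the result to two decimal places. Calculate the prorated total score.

Reverse-coded (reverse-coded value = 4 − response):
  item 1: 4 − 0 = 4
  item 7: 4 − 4 = 0
  item 8: 4 − 0 = 4
  item 9: 4 − 1 = 3
Completed scored items (9 of 10): 4, 1, 1, 1, 2, 0, 0, 4, 3; sum = 16.
Person mean = 16 / 9 ≈ 1.7778
Prorated total = (16 / 9) × 10 = 17.78 (to 2 dp)

17.78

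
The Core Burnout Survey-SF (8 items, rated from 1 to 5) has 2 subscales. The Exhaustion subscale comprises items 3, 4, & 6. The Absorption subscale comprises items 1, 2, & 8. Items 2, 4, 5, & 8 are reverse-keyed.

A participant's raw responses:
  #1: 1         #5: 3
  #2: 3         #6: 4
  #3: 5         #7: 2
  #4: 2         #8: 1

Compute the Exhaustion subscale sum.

13

Exhaustion items: 3, 4, 6.
Of these, item 4 is reverse-keyed; on a 1–5 scale, reversed = 6 − raw.
  item 3: 5
  item 4: 6 − 2 = 4
  item 6: 4
Sum = 5 + 4 + 4 = 13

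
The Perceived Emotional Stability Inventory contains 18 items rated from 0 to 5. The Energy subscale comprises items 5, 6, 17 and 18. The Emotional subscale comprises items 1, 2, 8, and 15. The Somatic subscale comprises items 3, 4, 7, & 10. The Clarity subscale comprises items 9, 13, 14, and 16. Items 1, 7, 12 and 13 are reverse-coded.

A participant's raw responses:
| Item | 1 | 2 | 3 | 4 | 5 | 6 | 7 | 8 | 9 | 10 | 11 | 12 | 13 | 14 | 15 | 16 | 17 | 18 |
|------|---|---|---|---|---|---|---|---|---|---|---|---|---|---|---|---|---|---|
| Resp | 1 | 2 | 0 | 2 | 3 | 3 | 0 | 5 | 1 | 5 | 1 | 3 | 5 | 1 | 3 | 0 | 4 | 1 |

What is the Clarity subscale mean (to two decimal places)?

0.50

Clarity items: 9, 13, 14, 16.
Of these, item 13 is reverse-coded; on a 0–5 scale, reversed = 5 − raw.
  item 9: 1
  item 13: 5 − 5 = 0
  item 14: 1
  item 16: 0
Sum = 1 + 0 + 1 + 0 = 2
Mean = 2 / 4 = 0.50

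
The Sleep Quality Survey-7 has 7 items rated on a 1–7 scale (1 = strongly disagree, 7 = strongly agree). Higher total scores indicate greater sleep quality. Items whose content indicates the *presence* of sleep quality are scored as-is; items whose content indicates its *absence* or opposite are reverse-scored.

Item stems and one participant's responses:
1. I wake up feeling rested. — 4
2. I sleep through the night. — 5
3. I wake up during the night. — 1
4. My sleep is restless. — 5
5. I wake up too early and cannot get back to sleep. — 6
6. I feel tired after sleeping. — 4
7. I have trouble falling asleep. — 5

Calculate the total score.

28

Items 3, 4, 5, 6, 7 describe the absence/opposite of sleep quality → reverse-score.
reversed = (1+7) − raw = 8 − raw.
  item 1: 4
  item 2: 5
  item 3: 8 − 1 = 7
  item 4: 8 − 5 = 3
  item 5: 8 − 6 = 2
  item 6: 8 − 4 = 4
  item 7: 8 − 5 = 3
Total = 4 + 5 + 7 + 3 + 2 + 4 + 3 = 28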